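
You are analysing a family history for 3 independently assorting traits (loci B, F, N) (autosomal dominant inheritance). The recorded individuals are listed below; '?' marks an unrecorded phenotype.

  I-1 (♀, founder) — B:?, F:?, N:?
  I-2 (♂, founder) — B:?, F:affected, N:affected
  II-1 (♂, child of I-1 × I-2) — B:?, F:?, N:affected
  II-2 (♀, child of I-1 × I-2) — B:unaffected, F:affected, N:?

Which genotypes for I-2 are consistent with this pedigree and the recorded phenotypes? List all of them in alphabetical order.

B/I-1 ? ·: bb|Bb
B/I-2 ? ·: bb|Bb
B/II-1 ? I-1×I-2: bb|Bb|BB
B/II-2 un I-1×I-2: bb
⇒ B over [I-1,I-2,II-1,II-2]: 8 consistent
F/I-1 ? ·: ff|Ff|FF
F/I-2 aff ·: Ff|FF
F/II-1 ? I-1×I-2: ff|Ff|FF
F/II-2 aff I-1×I-2: Ff|FF
⇒ F over [I-1,I-2,II-1,II-2]: 18 consistent
N/I-1 ? ·: nn|Nn|NN
N/I-2 aff ·: Nn|NN
N/II-1 aff I-1×I-2: Nn|NN
N/II-2 ? I-1×I-2: nn|Nn|NN
⇒ N over [I-1,I-2,II-1,II-2]: 18 consistent

I-2 ∈ {Bb FF NN, Bb FF Nn, Bb Ff NN, Bb Ff Nn, bb FF NN, bb FF Nn, bb Ff NN, bb Ff Nn}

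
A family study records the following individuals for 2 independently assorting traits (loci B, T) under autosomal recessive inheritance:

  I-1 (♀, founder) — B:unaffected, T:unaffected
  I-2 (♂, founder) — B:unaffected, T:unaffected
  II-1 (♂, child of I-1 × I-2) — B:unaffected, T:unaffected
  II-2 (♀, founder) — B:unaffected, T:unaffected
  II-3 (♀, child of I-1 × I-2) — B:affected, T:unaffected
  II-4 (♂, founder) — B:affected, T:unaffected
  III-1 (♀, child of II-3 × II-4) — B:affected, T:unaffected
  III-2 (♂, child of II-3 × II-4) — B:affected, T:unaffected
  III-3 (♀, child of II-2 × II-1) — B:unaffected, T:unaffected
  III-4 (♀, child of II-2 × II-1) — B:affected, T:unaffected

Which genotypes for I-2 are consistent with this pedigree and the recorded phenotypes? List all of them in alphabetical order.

B/I-1 un ·: Bb
B/I-2 un ·: Bb
B/II-1 un I-1×I-2: Bb
B/II-2 un ·: Bb
B/II-3 aff I-1×I-2: bb
B/II-4 aff ·: bb
B/III-1 aff II-3×II-4: bb
B/III-2 aff II-3×II-4: bb
B/III-3 un II-2×II-1: BB|Bb
B/III-4 aff II-2×II-1: bb
⇒ B over [I-1,I-2,II-1,II-2,II-3,II-4,III-1,III-2,III-3,III-4]: 2 consistent
T/I-1 un ·: TT|Tt
T/I-2 un ·: TT|Tt
T/II-1 un I-1×I-2: TT|Tt
T/II-2 un ·: TT|Tt
T/II-3 un I-1×I-2: TT|Tt
T/II-4 un ·: TT|Tt
T/III-1 un II-3×II-4: TT|Tt
T/III-2 un II-3×II-4: TT|Tt
T/III-3 un II-2×II-1: TT|Tt
T/III-4 un II-2×II-1: TT|Tt
⇒ T over [I-1,I-2,II-1,II-2,II-3,II-4,III-1,III-2,III-3,III-4]: 532 consistent

I-2 ∈ {Bb TT, Bb Tt}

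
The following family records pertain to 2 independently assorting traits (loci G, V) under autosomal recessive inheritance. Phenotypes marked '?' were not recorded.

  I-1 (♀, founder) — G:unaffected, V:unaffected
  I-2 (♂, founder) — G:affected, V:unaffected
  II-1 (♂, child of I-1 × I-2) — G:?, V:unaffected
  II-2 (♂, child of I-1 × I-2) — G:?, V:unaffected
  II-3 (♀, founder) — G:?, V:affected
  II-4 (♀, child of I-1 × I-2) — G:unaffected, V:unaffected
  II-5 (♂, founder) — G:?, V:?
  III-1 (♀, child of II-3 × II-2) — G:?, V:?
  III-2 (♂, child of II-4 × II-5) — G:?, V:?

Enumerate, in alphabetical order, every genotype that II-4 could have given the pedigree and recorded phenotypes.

G/I-1 un ·: GG|Gg
G/I-2 aff ·: gg
G/II-1 ? I-1×I-2: Gg|gg
G/II-2 ? I-1×I-2: Gg|gg
G/II-3 ? ·: GG|Gg|gg
G/II-4 un I-1×I-2: Gg
G/II-5 ? ·: GG|Gg|gg
G/III-1 ? II-3×II-2: GG|Gg|gg
G/III-2 ? II-4×II-5: GG|Gg|gg
⇒ G over [I-1,I-2,II-1,II-2,II-3,II-4,II-5,III-1,III-2]: 203 consistent
V/I-1 un ·: VV|Vv
V/I-2 un ·: VV|Vv
V/II-1 un I-1×I-2: VV|Vv
V/II-2 un I-1×I-2: VV|Vv
V/II-3 aff ·: vv
V/II-4 un I-1×I-2: VV|Vv
V/II-5 ? ·: VV|Vv|vv
V/III-1 ? II-3×II-2: Vv|vv
V/III-2 ? II-4×II-5: VV|Vv|vv
⇒ V over [I-1,I-2,II-1,II-2,II-3,II-4,II-5,III-1,III-2]: 202 consistent

II-4 ∈ {Gg VV, Gg Vv}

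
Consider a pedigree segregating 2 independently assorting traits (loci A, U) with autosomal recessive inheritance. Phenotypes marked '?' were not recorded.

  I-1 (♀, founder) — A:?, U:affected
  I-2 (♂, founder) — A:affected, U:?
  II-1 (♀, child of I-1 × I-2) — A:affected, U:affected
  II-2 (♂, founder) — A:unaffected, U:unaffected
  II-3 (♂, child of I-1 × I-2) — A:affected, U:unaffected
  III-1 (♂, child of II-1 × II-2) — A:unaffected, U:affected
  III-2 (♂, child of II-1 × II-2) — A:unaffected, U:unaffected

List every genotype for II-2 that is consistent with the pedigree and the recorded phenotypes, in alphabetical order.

A/I-1 ? ·: Aa|aa
A/I-2 aff ·: aa
A/II-1 aff I-1×I-2: aa
A/II-2 un ·: AA|Aa
A/II-3 aff I-1×I-2: aa
A/III-1 un II-1×II-2: Aa
A/III-2 un II-1×II-2: Aa
⇒ A over [I-1,I-2,II-1,II-2,II-3,III-1,III-2]: 4 consistent
U/I-1 aff ·: uu
U/I-2 ? ·: Uu
U/II-1 aff I-1×I-2: uu
U/II-2 un ·: Uu
U/II-3 un I-1×I-2: Uu
U/III-1 aff II-1×II-2: uu
U/III-2 un II-1×II-2: Uu
⇒ U over [I-1,I-2,II-1,II-2,II-3,III-1,III-2]: 1 consistent

II-2 ∈ {AA Uu, Aa Uu}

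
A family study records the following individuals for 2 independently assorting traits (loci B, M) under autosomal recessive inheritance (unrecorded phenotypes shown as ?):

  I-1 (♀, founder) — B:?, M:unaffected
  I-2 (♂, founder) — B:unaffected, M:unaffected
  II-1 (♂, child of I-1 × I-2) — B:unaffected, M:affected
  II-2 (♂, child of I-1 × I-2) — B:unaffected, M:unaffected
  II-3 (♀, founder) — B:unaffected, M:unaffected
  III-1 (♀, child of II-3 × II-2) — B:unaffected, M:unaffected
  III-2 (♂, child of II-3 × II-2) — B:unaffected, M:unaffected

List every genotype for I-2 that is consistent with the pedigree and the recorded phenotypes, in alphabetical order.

I-2 ∈ {BB Mm, Bb Mm}

B/I-1 ? ·: BB|Bb|bb
B/I-2 un ·: BB|Bb
B/II-1 un I-1×I-2: BB|Bb
B/II-2 un I-1×I-2: BB|Bb
B/II-3 un ·: BB|Bb
B/III-1 un II-3×II-2: BB|Bb
B/III-2 un II-3×II-2: BB|Bb
⇒ B over [I-1,I-2,II-1,II-2,II-3,III-1,III-2]: 99 consistent
M/I-1 un ·: Mm
M/I-2 un ·: Mm
M/II-1 aff I-1×I-2: mm
M/II-2 un I-1×I-2: MM|Mm
M/II-3 un ·: MM|Mm
M/III-1 un II-3×II-2: MM|Mm
M/III-2 un II-3×II-2: MM|Mm
⇒ M over [I-1,I-2,II-1,II-2,II-3,III-1,III-2]: 13 consistent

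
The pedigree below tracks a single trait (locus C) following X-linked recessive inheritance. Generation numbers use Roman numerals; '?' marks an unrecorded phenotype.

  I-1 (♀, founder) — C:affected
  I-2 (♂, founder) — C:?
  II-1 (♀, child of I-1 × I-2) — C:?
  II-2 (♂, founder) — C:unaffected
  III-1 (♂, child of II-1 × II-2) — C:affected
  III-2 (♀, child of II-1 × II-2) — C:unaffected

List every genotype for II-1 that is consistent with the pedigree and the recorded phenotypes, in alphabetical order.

C/I-1 aff ·: X^cX^c
C/I-2 ? ·: X^CY|X^cY
C/II-1 ? I-1×I-2: X^CX^c|X^cX^c
C/II-2 un ·: X^CY
C/III-1 aff II-1×II-2: X^cY
C/III-2 un II-1×II-2: X^CX^C|X^CX^c
⇒ C over [I-1,I-2,II-1,II-2,III-1,III-2]: 3 consistent

II-1 ∈ {X^CX^c, X^cX^c}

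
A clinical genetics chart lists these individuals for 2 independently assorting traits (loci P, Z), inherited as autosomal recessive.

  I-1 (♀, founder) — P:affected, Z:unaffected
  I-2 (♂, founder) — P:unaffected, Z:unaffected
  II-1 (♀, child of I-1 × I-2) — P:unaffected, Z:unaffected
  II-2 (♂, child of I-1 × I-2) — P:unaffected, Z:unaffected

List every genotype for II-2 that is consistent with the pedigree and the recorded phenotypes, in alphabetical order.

P/I-1 aff ·: pp
P/I-2 un ·: PP|Pp
P/II-1 un I-1×I-2: Pp
P/II-2 un I-1×I-2: Pp
⇒ P over [I-1,I-2,II-1,II-2]: 2 consistent
Z/I-1 un ·: ZZ|Zz
Z/I-2 un ·: ZZ|Zz
Z/II-1 un I-1×I-2: ZZ|Zz
Z/II-2 un I-1×I-2: ZZ|Zz
⇒ Z over [I-1,I-2,II-1,II-2]: 13 consistent

II-2 ∈ {Pp ZZ, Pp Zz}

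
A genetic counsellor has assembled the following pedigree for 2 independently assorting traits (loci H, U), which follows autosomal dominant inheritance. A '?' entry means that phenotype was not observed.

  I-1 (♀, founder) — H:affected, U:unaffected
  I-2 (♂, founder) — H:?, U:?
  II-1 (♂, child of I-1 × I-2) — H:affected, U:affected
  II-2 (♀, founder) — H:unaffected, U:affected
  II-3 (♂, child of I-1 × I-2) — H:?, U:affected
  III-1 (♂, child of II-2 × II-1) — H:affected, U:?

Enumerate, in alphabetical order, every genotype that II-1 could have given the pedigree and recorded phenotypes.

II-1 ∈ {HH Uu, Hh Uu}

H/I-1 aff ·: Hh|HH
H/I-2 ? ·: hh|Hh|HH
H/II-1 aff I-1×I-2: Hh|HH
H/II-2 un ·: hh
H/II-3 ? I-1×I-2: hh|Hh|HH
H/III-1 aff II-2×II-1: Hh
⇒ H over [I-1,I-2,II-1,II-2,II-3,III-1]: 18 consistent
U/I-1 un ·: uu
U/I-2 ? ·: Uu|UU
U/II-1 aff I-1×I-2: Uu
U/II-2 aff ·: Uu|UU
U/II-3 aff I-1×I-2: Uu
U/III-1 ? II-2×II-1: uu|Uu|UU
⇒ U over [I-1,I-2,II-1,II-2,II-3,III-1]: 10 consistent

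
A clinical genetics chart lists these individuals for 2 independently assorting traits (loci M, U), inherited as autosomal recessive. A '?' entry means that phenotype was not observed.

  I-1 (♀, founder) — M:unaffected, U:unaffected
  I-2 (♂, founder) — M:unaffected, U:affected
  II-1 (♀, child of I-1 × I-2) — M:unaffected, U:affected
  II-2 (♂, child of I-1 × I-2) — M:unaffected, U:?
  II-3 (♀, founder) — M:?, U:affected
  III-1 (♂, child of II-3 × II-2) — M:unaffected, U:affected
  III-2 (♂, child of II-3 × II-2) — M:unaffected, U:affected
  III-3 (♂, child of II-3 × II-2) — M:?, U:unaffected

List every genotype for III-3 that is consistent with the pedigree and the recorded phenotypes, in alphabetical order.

M/I-1 un ·: MM|Mm
M/I-2 un ·: MM|Mm
M/II-1 un I-1×I-2: MM|Mm
M/II-2 un I-1×I-2: MM|Mm
M/II-3 ? ·: MM|Mm|mm
M/III-1 un II-3×II-2: MM|Mm
M/III-2 un II-3×II-2: MM|Mm
M/III-3 ? II-3×II-2: MM|Mm|mm
⇒ M over [I-1,I-2,II-1,II-2,II-3,III-1,III-2,III-3]: 202 consistent
U/I-1 un ·: Uu
U/I-2 aff ·: uu
U/II-1 aff I-1×I-2: uu
U/II-2 ? I-1×I-2: Uu
U/II-3 aff ·: uu
U/III-1 aff II-3×II-2: uu
U/III-2 aff II-3×II-2: uu
U/III-3 un II-3×II-2: Uu
⇒ U over [I-1,I-2,II-1,II-2,II-3,III-1,III-2,III-3]: 1 consistent

III-3 ∈ {MM Uu, Mm Uu, mm Uu}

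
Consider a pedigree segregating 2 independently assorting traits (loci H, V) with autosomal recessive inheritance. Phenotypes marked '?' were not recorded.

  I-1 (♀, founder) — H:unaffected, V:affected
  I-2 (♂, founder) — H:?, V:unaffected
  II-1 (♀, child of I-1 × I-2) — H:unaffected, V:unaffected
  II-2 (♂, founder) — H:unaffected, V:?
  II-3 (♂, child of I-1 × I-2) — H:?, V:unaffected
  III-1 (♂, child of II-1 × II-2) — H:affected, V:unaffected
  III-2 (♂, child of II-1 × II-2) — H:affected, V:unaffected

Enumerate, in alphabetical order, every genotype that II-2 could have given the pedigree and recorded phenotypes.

H/I-1 un ·: HH|Hh
H/I-2 ? ·: HH|Hh|hh
H/II-1 un I-1×I-2: Hh
H/II-2 un ·: Hh
H/II-3 ? I-1×I-2: HH|Hh|hh
H/III-1 aff II-1×II-2: hh
H/III-2 aff II-1×II-2: hh
⇒ H over [I-1,I-2,II-1,II-2,II-3,III-1,III-2]: 10 consistent
V/I-1 aff ·: vv
V/I-2 un ·: VV|Vv
V/II-1 un I-1×I-2: Vv
V/II-2 ? ·: VV|Vv|vv
V/II-3 un I-1×I-2: Vv
V/III-1 un II-1×II-2: VV|Vv
V/III-2 un II-1×II-2: VV|Vv
⇒ V over [I-1,I-2,II-1,II-2,II-3,III-1,III-2]: 18 consistent

II-2 ∈ {Hh VV, Hh Vv, Hh vv}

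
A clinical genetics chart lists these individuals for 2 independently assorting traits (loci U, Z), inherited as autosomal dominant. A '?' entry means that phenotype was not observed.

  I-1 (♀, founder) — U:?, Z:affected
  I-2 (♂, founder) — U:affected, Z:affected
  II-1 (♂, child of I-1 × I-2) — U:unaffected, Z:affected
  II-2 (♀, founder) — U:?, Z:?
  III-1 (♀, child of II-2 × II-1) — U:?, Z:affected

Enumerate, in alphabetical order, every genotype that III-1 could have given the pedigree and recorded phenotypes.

III-1 ∈ {Uu ZZ, Uu Zz, uu ZZ, uu Zz}

U/I-1 ? ·: uu|Uu
U/I-2 aff ·: Uu
U/II-1 un I-1×I-2: uu
U/II-2 ? ·: uu|Uu|UU
U/III-1 ? II-2×II-1: uu|Uu
⇒ U over [I-1,I-2,II-1,II-2,III-1]: 8 consistent
Z/I-1 aff ·: Zz|ZZ
Z/I-2 aff ·: Zz|ZZ
Z/II-1 aff I-1×I-2: Zz|ZZ
Z/II-2 ? ·: zz|Zz|ZZ
Z/III-1 aff II-2×II-1: Zz|ZZ
⇒ Z over [I-1,I-2,II-1,II-2,III-1]: 31 consistent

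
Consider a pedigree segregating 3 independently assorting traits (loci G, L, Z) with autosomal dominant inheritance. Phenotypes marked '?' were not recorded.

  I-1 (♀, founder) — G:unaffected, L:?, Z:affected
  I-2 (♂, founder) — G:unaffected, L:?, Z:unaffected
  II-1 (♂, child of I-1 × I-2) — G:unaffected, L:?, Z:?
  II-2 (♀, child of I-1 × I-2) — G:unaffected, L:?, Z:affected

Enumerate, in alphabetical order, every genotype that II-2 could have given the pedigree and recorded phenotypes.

II-2 ∈ {gg LL Zz, gg Ll Zz, gg ll Zz}

G/I-1 un ·: gg
G/I-2 un ·: gg
G/II-1 un I-1×I-2: gg
G/II-2 un I-1×I-2: gg
⇒ G over [I-1,I-2,II-1,II-2]: 1 consistent
L/I-1 ? ·: ll|Ll|LL
L/I-2 ? ·: ll|Ll|LL
L/II-1 ? I-1×I-2: ll|Ll|LL
L/II-2 ? I-1×I-2: ll|Ll|LL
⇒ L over [I-1,I-2,II-1,II-2]: 29 consistent
Z/I-1 aff ·: Zz|ZZ
Z/I-2 un ·: zz
Z/II-1 ? I-1×I-2: zz|Zz
Z/II-2 aff I-1×I-2: Zz
⇒ Z over [I-1,I-2,II-1,II-2]: 3 consistent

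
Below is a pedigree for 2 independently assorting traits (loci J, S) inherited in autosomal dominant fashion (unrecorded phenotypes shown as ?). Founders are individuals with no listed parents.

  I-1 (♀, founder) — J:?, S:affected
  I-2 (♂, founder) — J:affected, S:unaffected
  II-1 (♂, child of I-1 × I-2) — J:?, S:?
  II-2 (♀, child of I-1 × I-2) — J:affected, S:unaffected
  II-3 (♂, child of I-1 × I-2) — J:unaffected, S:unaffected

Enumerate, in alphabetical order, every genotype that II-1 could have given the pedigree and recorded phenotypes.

II-1 ∈ {JJ Ss, JJ ss, Jj Ss, Jj ss, jj Ss, jj ss}

J/I-1 ? ·: jj|Jj
J/I-2 aff ·: Jj
J/II-1 ? I-1×I-2: jj|Jj|JJ
J/II-2 aff I-1×I-2: Jj|JJ
J/II-3 un I-1×I-2: jj
⇒ J over [I-1,I-2,II-1,II-2,II-3]: 8 consistent
S/I-1 aff ·: Ss
S/I-2 un ·: ss
S/II-1 ? I-1×I-2: ss|Ss
S/II-2 un I-1×I-2: ss
S/II-3 un I-1×I-2: ss
⇒ S over [I-1,I-2,II-1,II-2,II-3]: 2 consistent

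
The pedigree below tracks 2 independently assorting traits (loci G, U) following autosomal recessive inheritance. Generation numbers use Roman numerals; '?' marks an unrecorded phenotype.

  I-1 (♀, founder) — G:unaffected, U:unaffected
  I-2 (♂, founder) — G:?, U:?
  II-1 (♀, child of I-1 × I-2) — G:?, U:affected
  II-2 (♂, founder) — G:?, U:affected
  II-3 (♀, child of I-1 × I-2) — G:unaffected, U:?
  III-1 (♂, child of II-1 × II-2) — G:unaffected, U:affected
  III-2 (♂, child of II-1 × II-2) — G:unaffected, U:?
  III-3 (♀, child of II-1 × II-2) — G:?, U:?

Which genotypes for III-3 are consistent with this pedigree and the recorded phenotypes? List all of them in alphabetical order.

III-3 ∈ {GG uu, Gg uu, gg uu}

G/I-1 un ·: GG|Gg
G/I-2 ? ·: GG|Gg|gg
G/II-1 ? I-1×I-2: GG|Gg|gg
G/II-2 ? ·: GG|Gg|gg
G/II-3 un I-1×I-2: GG|Gg
G/III-1 un II-1×II-2: GG|Gg
G/III-2 un II-1×II-2: GG|Gg
G/III-3 ? II-1×II-2: GG|Gg|gg
⇒ G over [I-1,I-2,II-1,II-2,II-3,III-1,III-2,III-3]: 255 consistent
U/I-1 un ·: Uu
U/I-2 ? ·: Uu|uu
U/II-1 aff I-1×I-2: uu
U/II-2 aff ·: uu
U/II-3 ? I-1×I-2: UU|Uu|uu
U/III-1 aff II-1×II-2: uu
U/III-2 ? II-1×II-2: uu
U/III-3 ? II-1×II-2: uu
⇒ U over [I-1,I-2,II-1,II-2,II-3,III-1,III-2,III-3]: 5 consistent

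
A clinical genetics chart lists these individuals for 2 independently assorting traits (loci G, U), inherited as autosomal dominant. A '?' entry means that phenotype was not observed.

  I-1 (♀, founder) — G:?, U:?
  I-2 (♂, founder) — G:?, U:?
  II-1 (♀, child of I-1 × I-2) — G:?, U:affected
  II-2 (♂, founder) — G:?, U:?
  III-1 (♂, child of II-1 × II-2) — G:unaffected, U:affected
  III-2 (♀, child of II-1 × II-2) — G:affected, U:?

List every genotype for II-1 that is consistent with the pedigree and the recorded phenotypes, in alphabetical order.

II-1 ∈ {Gg UU, Gg Uu, gg UU, gg Uu}

G/I-1 ? ·: gg|Gg|GG
G/I-2 ? ·: gg|Gg|GG
G/II-1 ? I-1×I-2: gg|Gg
G/II-2 ? ·: gg|Gg
G/III-1 un II-1×II-2: gg
G/III-2 aff II-1×II-2: Gg|GG
⇒ G over [I-1,I-2,II-1,II-2,III-1,III-2]: 25 consistent
U/I-1 ? ·: uu|Uu|UU
U/I-2 ? ·: uu|Uu|UU
U/II-1 aff I-1×I-2: Uu|UU
U/II-2 ? ·: uu|Uu|UU
U/III-1 aff II-1×II-2: Uu|UU
U/III-2 ? II-1×II-2: uu|Uu|UU
⇒ U over [I-1,I-2,II-1,II-2,III-1,III-2]: 108 consistent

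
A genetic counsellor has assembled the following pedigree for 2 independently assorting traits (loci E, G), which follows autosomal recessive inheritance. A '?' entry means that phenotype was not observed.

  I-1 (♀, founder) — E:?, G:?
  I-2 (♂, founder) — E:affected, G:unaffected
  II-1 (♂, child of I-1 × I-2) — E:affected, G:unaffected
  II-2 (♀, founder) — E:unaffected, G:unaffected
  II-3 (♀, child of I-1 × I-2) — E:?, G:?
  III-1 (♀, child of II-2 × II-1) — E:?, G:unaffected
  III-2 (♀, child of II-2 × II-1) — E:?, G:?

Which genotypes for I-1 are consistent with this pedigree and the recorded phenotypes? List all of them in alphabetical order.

E/I-1 ? ·: Ee|ee
E/I-2 aff ·: ee
E/II-1 aff I-1×I-2: ee
E/II-2 un ·: EE|Ee
E/II-3 ? I-1×I-2: Ee|ee
E/III-1 ? II-2×II-1: Ee|ee
E/III-2 ? II-2×II-1: Ee|ee
⇒ E over [I-1,I-2,II-1,II-2,II-3,III-1,III-2]: 15 consistent
G/I-1 ? ·: GG|Gg|gg
G/I-2 un ·: GG|Gg
G/II-1 un I-1×I-2: GG|Gg
G/II-2 un ·: GG|Gg
G/II-3 ? I-1×I-2: GG|Gg|gg
G/III-1 un II-2×II-1: GG|Gg
G/III-2 ? II-2×II-1: GG|Gg|gg
⇒ G over [I-1,I-2,II-1,II-2,II-3,III-1,III-2]: 140 consistent

I-1 ∈ {Ee GG, Ee Gg, Ee gg, ee GG, ee Gg, ee gg}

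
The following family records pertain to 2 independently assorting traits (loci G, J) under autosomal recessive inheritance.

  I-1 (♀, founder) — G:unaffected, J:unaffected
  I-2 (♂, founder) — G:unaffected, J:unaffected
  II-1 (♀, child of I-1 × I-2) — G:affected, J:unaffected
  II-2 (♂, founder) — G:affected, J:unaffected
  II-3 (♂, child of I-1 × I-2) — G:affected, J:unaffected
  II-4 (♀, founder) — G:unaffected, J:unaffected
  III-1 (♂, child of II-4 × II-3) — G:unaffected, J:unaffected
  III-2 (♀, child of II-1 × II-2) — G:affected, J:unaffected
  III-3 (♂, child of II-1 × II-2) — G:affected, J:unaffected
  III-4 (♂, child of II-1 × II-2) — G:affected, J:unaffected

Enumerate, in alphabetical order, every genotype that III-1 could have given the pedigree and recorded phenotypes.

III-1 ∈ {Gg JJ, Gg Jj}

G/I-1 un ·: Gg
G/I-2 un ·: Gg
G/II-1 aff I-1×I-2: gg
G/II-2 aff ·: gg
G/II-3 aff I-1×I-2: gg
G/II-4 un ·: GG|Gg
G/III-1 un II-4×II-3: Gg
G/III-2 aff II-1×II-2: gg
G/III-3 aff II-1×II-2: gg
G/III-4 aff II-1×II-2: gg
⇒ G over [I-1,I-2,II-1,II-2,II-3,II-4,III-1,III-2,III-3,III-4]: 2 consistent
J/I-1 un ·: JJ|Jj
J/I-2 un ·: JJ|Jj
J/II-1 un I-1×I-2: JJ|Jj
J/II-2 un ·: JJ|Jj
J/II-3 un I-1×I-2: JJ|Jj
J/II-4 un ·: JJ|Jj
J/III-1 un II-4×II-3: JJ|Jj
J/III-2 un II-1×II-2: JJ|Jj
J/III-3 un II-1×II-2: JJ|Jj
J/III-4 un II-1×II-2: JJ|Jj
⇒ J over [I-1,I-2,II-1,II-2,II-3,II-4,III-1,III-2,III-3,III-4]: 552 consistent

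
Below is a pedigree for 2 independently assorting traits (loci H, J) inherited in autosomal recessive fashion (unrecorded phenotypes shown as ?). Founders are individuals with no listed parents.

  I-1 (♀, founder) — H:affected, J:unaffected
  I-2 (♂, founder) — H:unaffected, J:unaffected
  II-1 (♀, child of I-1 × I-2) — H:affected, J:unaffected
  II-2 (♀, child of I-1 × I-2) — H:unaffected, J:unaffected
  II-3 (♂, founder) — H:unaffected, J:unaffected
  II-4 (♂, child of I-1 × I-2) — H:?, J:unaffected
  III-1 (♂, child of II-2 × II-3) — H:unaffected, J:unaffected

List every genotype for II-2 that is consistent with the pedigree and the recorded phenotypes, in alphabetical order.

II-2 ∈ {Hh JJ, Hh Jj}

H/I-1 aff ·: hh
H/I-2 un ·: Hh
H/II-1 aff I-1×I-2: hh
H/II-2 un I-1×I-2: Hh
H/II-3 un ·: HH|Hh
H/II-4 ? I-1×I-2: Hh|hh
H/III-1 un II-2×II-3: HH|Hh
⇒ H over [I-1,I-2,II-1,II-2,II-3,II-4,III-1]: 8 consistent
J/I-1 un ·: JJ|Jj
J/I-2 un ·: JJ|Jj
J/II-1 un I-1×I-2: JJ|Jj
J/II-2 un I-1×I-2: JJ|Jj
J/II-3 un ·: JJ|Jj
J/II-4 un I-1×I-2: JJ|Jj
J/III-1 un II-2×II-3: JJ|Jj
⇒ J over [I-1,I-2,II-1,II-2,II-3,II-4,III-1]: 87 consistent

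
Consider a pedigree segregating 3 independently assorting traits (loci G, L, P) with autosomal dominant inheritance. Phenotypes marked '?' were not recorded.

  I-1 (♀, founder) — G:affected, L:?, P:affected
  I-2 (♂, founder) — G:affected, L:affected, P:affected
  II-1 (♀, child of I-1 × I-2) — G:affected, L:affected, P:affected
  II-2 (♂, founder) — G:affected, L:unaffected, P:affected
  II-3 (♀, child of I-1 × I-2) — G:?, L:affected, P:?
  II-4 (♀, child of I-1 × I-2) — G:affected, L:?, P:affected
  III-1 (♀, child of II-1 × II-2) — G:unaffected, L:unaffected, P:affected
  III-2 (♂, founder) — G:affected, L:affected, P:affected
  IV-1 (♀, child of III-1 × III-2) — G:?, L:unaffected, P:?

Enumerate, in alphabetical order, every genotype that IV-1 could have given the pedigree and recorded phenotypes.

IV-1 ∈ {Gg ll PP, Gg ll Pp, Gg ll pp, gg ll PP, gg ll Pp, gg ll pp}

G/I-1 aff ·: Gg|GG
G/I-2 aff ·: Gg|GG
G/II-1 aff I-1×I-2: Gg
G/II-2 aff ·: Gg
G/II-3 ? I-1×I-2: gg|Gg|GG
G/II-4 aff I-1×I-2: Gg|GG
G/III-1 un II-1×II-2: gg
G/III-2 aff ·: Gg|GG
G/IV-1 ? III-1×III-2: gg|Gg
⇒ G over [I-1,I-2,II-1,II-2,II-3,II-4,III-1,III-2,IV-1]: 42 consistent
L/I-1 ? ·: ll|Ll|LL
L/I-2 aff ·: Ll|LL
L/II-1 aff I-1×I-2: Ll
L/II-2 un ·: ll
L/II-3 aff I-1×I-2: Ll|LL
L/II-4 ? I-1×I-2: ll|Ll|LL
L/III-1 un II-1×II-2: ll
L/III-2 aff ·: Ll
L/IV-1 un III-1×III-2: ll
⇒ L over [I-1,I-2,II-1,II-2,II-3,II-4,III-1,III-2,IV-1]: 17 consistent
P/I-1 aff ·: Pp|PP
P/I-2 aff ·: Pp|PP
P/II-1 aff I-1×I-2: Pp|PP
P/II-2 aff ·: Pp|PP
P/II-3 ? I-1×I-2: pp|Pp|PP
P/II-4 aff I-1×I-2: Pp|PP
P/III-1 aff II-1×II-2: Pp|PP
P/III-2 aff ·: Pp|PP
P/IV-1 ? III-1×III-2: pp|Pp|PP
⇒ P over [I-1,I-2,II-1,II-2,II-3,II-4,III-1,III-2,IV-1]: 389 consistent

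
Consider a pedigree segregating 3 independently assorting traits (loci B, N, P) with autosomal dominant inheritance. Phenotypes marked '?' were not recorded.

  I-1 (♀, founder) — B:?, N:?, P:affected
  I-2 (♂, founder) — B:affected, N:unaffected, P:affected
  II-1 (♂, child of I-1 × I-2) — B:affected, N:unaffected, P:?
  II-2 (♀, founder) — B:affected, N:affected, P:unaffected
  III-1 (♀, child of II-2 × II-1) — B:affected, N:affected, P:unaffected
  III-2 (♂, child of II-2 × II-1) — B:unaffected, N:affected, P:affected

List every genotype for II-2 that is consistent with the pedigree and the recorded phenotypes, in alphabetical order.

B/I-1 ? ·: bb|Bb|BB
B/I-2 aff ·: Bb|BB
B/II-1 aff I-1×I-2: Bb
B/II-2 aff ·: Bb
B/III-1 aff II-2×II-1: Bb|BB
B/III-2 un II-2×II-1: bb
⇒ B over [I-1,I-2,II-1,II-2,III-1,III-2]: 10 consistent
N/I-1 ? ·: nn|Nn
N/I-2 un ·: nn
N/II-1 un I-1×I-2: nn
N/II-2 aff ·: Nn|NN
N/III-1 aff II-2×II-1: Nn
N/III-2 aff II-2×II-1: Nn
⇒ N over [I-1,I-2,II-1,II-2,III-1,III-2]: 4 consistent
P/I-1 aff ·: Pp|PP
P/I-2 aff ·: Pp|PP
P/II-1 ? I-1×I-2: Pp
P/II-2 un ·: pp
P/III-1 un II-2×II-1: pp
P/III-2 aff II-2×II-1: Pp
⇒ P over [I-1,I-2,II-1,II-2,III-1,III-2]: 3 consistent

II-2 ∈ {Bb NN pp, Bb Nn pp}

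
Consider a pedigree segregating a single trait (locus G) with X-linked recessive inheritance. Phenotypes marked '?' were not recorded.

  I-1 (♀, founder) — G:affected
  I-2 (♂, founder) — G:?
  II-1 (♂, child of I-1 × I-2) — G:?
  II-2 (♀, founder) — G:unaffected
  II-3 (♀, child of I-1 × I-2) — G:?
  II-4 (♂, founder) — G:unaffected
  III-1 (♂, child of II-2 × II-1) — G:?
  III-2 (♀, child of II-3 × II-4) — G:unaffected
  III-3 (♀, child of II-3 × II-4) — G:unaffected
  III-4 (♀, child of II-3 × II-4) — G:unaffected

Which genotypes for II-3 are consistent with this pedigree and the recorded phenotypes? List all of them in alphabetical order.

II-3 ∈ {X^GX^g, X^gX^g}

G/I-1 aff ·: X^gX^g
G/I-2 ? ·: X^GY|X^gY
G/II-1 ? I-1×I-2: X^gY
G/II-2 un ·: X^GX^G|X^GX^g
G/II-3 ? I-1×I-2: X^GX^g|X^gX^g
G/II-4 un ·: X^GY
G/III-1 ? II-2×II-1: X^GY|X^gY
G/III-2 un II-3×II-4: X^GX^G|X^GX^g
G/III-3 un II-3×II-4: X^GX^G|X^GX^g
G/III-4 un II-3×II-4: X^GX^G|X^GX^g
⇒ G over [I-1,I-2,II-1,II-2,II-3,II-4,III-1,III-2,III-3,III-4]: 27 consistent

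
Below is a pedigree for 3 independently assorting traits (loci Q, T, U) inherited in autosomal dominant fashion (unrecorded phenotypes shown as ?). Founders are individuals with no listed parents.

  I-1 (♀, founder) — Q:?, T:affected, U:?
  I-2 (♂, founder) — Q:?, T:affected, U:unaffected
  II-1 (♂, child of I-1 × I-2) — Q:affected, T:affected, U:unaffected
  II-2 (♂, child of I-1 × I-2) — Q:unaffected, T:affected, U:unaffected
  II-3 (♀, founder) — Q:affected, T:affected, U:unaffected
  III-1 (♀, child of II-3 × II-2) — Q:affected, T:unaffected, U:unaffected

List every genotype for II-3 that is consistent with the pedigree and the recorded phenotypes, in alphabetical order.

Q/I-1 ? ·: qq|Qq
Q/I-2 ? ·: qq|Qq
Q/II-1 aff I-1×I-2: Qq|QQ
Q/II-2 un I-1×I-2: qq
Q/II-3 aff ·: Qq|QQ
Q/III-1 aff II-3×II-2: Qq
⇒ Q over [I-1,I-2,II-1,II-2,II-3,III-1]: 8 consistent
T/I-1 aff ·: Tt|TT
T/I-2 aff ·: Tt|TT
T/II-1 aff I-1×I-2: Tt|TT
T/II-2 aff I-1×I-2: Tt
T/II-3 aff ·: Tt
T/III-1 un II-3×II-2: tt
⇒ T over [I-1,I-2,II-1,II-2,II-3,III-1]: 6 consistent
U/I-1 ? ·: uu|Uu
U/I-2 un ·: uu
U/II-1 un I-1×I-2: uu
U/II-2 un I-1×I-2: uu
U/II-3 un ·: uu
U/III-1 un II-3×II-2: uu
⇒ U over [I-1,I-2,II-1,II-2,II-3,III-1]: 2 consistent

II-3 ∈ {QQ Tt uu, Qq Tt uu}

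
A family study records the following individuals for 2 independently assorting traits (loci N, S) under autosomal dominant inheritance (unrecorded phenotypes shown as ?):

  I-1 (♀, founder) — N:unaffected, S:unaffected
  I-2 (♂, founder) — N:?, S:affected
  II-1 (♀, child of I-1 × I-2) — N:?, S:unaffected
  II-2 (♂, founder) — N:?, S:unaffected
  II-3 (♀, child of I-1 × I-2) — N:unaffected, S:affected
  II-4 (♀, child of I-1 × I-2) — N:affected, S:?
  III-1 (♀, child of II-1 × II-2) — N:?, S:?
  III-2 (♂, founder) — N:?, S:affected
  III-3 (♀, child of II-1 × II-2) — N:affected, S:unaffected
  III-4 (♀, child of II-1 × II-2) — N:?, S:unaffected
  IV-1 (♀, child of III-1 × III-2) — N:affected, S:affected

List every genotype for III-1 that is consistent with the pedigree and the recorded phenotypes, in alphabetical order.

III-1 ∈ {NN ss, Nn ss, nn ss}

N/I-1 un ·: nn
N/I-2 ? ·: Nn
N/II-1 ? I-1×I-2: nn|Nn
N/II-2 ? ·: nn|Nn|NN
N/II-3 un I-1×I-2: nn
N/II-4 aff I-1×I-2: Nn
N/III-1 ? II-1×II-2: nn|Nn|NN
N/III-2 ? ·: nn|Nn|NN
N/III-3 aff II-1×II-2: Nn|NN
N/III-4 ? II-1×II-2: nn|Nn|NN
N/IV-1 aff III-1×III-2: Nn|NN
⇒ N over [I-1,I-2,II-1,II-2,II-3,II-4,III-1,III-2,III-3,III-4,IV-1]: 135 consistent
S/I-1 un ·: ss
S/I-2 aff ·: Ss
S/II-1 un I-1×I-2: ss
S/II-2 un ·: ss
S/II-3 aff I-1×I-2: Ss
S/II-4 ? I-1×I-2: ss|Ss
S/III-1 ? II-1×II-2: ss
S/III-2 aff ·: Ss|SS
S/III-3 un II-1×II-2: ss
S/III-4 un II-1×II-2: ss
S/IV-1 aff III-1×III-2: Ss
⇒ S over [I-1,I-2,II-1,II-2,II-3,II-4,III-1,III-2,III-3,III-4,IV-1]: 4 consistent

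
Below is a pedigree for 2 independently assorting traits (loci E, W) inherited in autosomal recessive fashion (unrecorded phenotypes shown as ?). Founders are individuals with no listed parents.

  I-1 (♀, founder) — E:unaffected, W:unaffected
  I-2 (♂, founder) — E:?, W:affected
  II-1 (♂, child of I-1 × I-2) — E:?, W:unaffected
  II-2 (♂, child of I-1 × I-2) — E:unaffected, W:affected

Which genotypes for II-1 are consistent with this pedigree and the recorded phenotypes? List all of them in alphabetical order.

II-1 ∈ {EE Ww, Ee Ww, ee Ww}

E/I-1 un ·: EE|Ee
E/I-2 ? ·: EE|Ee|ee
E/II-1 ? I-1×I-2: EE|Ee|ee
E/II-2 un I-1×I-2: EE|Ee
⇒ E over [I-1,I-2,II-1,II-2]: 18 consistent
W/I-1 un ·: Ww
W/I-2 aff ·: ww
W/II-1 un I-1×I-2: Ww
W/II-2 aff I-1×I-2: ww
⇒ W over [I-1,I-2,II-1,II-2]: 1 consistent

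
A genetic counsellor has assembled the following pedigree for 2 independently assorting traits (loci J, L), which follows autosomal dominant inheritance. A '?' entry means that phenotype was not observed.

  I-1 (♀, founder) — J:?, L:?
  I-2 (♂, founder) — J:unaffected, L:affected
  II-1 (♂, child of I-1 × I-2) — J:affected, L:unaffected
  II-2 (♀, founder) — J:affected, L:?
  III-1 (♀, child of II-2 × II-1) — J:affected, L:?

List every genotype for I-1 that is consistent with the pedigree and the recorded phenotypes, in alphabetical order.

J/I-1 ? ·: Jj|JJ
J/I-2 un ·: jj
J/II-1 aff I-1×I-2: Jj
J/II-2 aff ·: Jj|JJ
J/III-1 aff II-2×II-1: Jj|JJ
⇒ J over [I-1,I-2,II-1,II-2,III-1]: 8 consistent
L/I-1 ? ·: ll|Ll
L/I-2 aff ·: Ll
L/II-1 un I-1×I-2: ll
L/II-2 ? ·: ll|Ll|LL
L/III-1 ? II-2×II-1: ll|Ll
⇒ L over [I-1,I-2,II-1,II-2,III-1]: 8 consistent

I-1 ∈ {JJ Ll, JJ ll, Jj Ll, Jj ll}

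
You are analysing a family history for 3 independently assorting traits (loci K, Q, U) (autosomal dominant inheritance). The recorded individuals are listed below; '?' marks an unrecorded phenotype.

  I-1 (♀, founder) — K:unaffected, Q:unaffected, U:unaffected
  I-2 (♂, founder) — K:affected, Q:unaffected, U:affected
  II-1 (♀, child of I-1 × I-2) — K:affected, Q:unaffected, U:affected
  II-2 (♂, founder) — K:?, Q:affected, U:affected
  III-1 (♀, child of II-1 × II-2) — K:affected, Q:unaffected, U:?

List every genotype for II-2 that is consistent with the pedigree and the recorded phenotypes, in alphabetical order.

K/I-1 un ·: kk
K/I-2 aff ·: Kk|KK
K/II-1 aff I-1×I-2: Kk
K/II-2 ? ·: kk|Kk|KK
K/III-1 aff II-1×II-2: Kk|KK
⇒ K over [I-1,I-2,II-1,II-2,III-1]: 10 consistent
Q/I-1 un ·: qq
Q/I-2 un ·: qq
Q/II-1 un I-1×I-2: qq
Q/II-2 aff ·: Qq
Q/III-1 un II-1×II-2: qq
⇒ Q over [I-1,I-2,II-1,II-2,III-1]: 1 consistent
U/I-1 un ·: uu
U/I-2 aff ·: Uu|UU
U/II-1 aff I-1×I-2: Uu
U/II-2 aff ·: Uu|UU
U/III-1 ? II-1×II-2: uu|Uu|UU
⇒ U over [I-1,I-2,II-1,II-2,III-1]: 10 consistent

II-2 ∈ {KK Qq UU, KK Qq Uu, Kk Qq UU, Kk Qq Uu, kk Qq UU, kk Qq Uu}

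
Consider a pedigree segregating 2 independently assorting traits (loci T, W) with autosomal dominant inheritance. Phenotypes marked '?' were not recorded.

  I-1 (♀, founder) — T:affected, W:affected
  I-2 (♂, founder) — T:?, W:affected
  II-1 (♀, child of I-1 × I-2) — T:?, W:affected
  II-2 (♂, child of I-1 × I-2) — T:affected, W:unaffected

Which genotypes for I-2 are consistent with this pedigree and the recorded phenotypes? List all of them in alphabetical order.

I-2 ∈ {TT Ww, Tt Ww, tt Ww}

T/I-1 aff ·: Tt|TT
T/I-2 ? ·: tt|Tt|TT
T/II-1 ? I-1×I-2: tt|Tt|TT
T/II-2 aff I-1×I-2: Tt|TT
⇒ T over [I-1,I-2,II-1,II-2]: 18 consistent
W/I-1 aff ·: Ww
W/I-2 aff ·: Ww
W/II-1 aff I-1×I-2: Ww|WW
W/II-2 un I-1×I-2: ww
⇒ W over [I-1,I-2,II-1,II-2]: 2 consistent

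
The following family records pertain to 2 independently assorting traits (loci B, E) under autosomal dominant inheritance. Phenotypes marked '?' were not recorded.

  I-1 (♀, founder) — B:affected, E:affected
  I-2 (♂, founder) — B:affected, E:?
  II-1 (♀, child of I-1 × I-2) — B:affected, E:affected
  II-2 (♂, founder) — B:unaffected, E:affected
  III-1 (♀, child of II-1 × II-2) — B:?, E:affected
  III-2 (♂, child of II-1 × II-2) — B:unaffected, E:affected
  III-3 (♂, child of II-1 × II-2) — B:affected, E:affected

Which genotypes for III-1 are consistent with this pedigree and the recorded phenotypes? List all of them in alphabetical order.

B/I-1 aff ·: Bb|BB
B/I-2 aff ·: Bb|BB
B/II-1 aff I-1×I-2: Bb
B/II-2 un ·: bb
B/III-1 ? II-1×II-2: bb|Bb
B/III-2 un II-1×II-2: bb
B/III-3 aff II-1×II-2: Bb
⇒ B over [I-1,I-2,II-1,II-2,III-1,III-2,III-3]: 6 consistent
E/I-1 aff ·: Ee|EE
E/I-2 ? ·: ee|Ee|EE
E/II-1 aff I-1×I-2: Ee|EE
E/II-2 aff ·: Ee|EE
E/III-1 aff II-1×II-2: Ee|EE
E/III-2 aff II-1×II-2: Ee|EE
E/III-3 aff II-1×II-2: Ee|EE
⇒ E over [I-1,I-2,II-1,II-2,III-1,III-2,III-3]: 116 consistent

III-1 ∈ {Bb EE, Bb Ee, bb EE, bb Ee}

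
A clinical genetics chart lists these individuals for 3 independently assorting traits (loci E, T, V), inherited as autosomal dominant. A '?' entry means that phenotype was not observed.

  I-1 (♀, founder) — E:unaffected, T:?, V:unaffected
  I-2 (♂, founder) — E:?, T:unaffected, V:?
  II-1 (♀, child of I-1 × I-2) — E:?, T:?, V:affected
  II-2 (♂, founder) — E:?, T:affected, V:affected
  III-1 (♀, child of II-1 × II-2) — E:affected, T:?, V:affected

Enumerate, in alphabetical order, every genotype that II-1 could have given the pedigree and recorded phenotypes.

II-1 ∈ {Ee Tt Vv, Ee tt Vv, ee Tt Vv, ee tt Vv}

E/I-1 un ·: ee
E/I-2 ? ·: ee|Ee|EE
E/II-1 ? I-1×I-2: ee|Ee
E/II-2 ? ·: ee|Ee|EE
E/III-1 aff II-1×II-2: Ee|EE
⇒ E over [I-1,I-2,II-1,II-2,III-1]: 14 consistent
T/I-1 ? ·: tt|Tt|TT
T/I-2 un ·: tt
T/II-1 ? I-1×I-2: tt|Tt
T/II-2 aff ·: Tt|TT
T/III-1 ? II-1×II-2: tt|Tt|TT
⇒ T over [I-1,I-2,II-1,II-2,III-1]: 16 consistent
V/I-1 un ·: vv
V/I-2 ? ·: Vv|VV
V/II-1 aff I-1×I-2: Vv
V/II-2 aff ·: Vv|VV
V/III-1 aff II-1×II-2: Vv|VV
⇒ V over [I-1,I-2,II-1,II-2,III-1]: 8 consistent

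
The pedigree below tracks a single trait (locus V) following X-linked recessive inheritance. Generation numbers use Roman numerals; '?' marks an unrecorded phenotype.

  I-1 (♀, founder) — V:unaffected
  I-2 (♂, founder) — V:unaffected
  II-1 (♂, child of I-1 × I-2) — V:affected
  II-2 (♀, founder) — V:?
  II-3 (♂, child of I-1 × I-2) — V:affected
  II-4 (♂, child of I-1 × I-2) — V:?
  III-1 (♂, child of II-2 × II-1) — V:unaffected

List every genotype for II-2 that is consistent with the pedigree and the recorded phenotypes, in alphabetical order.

II-2 ∈ {X^VX^V, X^VX^v}

V/I-1 un ·: X^VX^v
V/I-2 un ·: X^VY
V/II-1 aff I-1×I-2: X^vY
V/II-2 ? ·: X^VX^V|X^VX^v
V/II-3 aff I-1×I-2: X^vY
V/II-4 ? I-1×I-2: X^VY|X^vY
V/III-1 un II-2×II-1: X^VY
⇒ V over [I-1,I-2,II-1,II-2,II-3,II-4,III-1]: 4 consistent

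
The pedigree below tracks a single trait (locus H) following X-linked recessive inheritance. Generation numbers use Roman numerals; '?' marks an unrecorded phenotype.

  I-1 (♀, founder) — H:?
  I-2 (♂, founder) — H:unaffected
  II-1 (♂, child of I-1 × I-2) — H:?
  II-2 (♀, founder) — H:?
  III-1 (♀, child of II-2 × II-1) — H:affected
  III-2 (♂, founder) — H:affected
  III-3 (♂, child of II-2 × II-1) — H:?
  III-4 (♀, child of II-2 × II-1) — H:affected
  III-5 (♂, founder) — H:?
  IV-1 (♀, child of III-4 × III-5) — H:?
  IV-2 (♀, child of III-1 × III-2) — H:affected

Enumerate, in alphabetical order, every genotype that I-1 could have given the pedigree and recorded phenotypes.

H/I-1 ? ·: X^HX^h|X^hX^h
H/I-2 un ·: X^HY
H/II-1 ? I-1×I-2: X^hY
H/II-2 ? ·: X^HX^h|X^hX^h
H/III-1 aff II-2×II-1: X^hX^h
H/III-2 aff ·: X^hY
H/III-3 ? II-2×II-1: X^HY|X^hY
H/III-4 aff II-2×II-1: X^hX^h
H/III-5 ? ·: X^HY|X^hY
H/IV-1 ? III-4×III-5: X^HX^h|X^hX^h
H/IV-2 aff III-1×III-2: X^hX^h
⇒ H over [I-1,I-2,II-1,II-2,III-1,III-2,III-3,III-4,III-5,IV-1,IV-2]: 12 consistent

I-1 ∈ {X^HX^h, X^hX^h}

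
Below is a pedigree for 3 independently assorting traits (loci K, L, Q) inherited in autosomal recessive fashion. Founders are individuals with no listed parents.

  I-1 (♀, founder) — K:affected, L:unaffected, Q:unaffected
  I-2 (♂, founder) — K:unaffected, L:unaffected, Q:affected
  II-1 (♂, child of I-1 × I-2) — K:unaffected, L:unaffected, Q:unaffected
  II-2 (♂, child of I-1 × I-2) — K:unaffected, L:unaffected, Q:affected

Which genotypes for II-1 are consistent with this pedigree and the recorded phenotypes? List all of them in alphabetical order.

II-1 ∈ {Kk LL Qq, Kk Ll Qq}

K/I-1 aff ·: kk
K/I-2 un ·: KK|Kk
K/II-1 un I-1×I-2: Kk
K/II-2 un I-1×I-2: Kk
⇒ K over [I-1,I-2,II-1,II-2]: 2 consistent
L/I-1 un ·: LL|Ll
L/I-2 un ·: LL|Ll
L/II-1 un I-1×I-2: LL|Ll
L/II-2 un I-1×I-2: LL|Ll
⇒ L over [I-1,I-2,II-1,II-2]: 13 consistent
Q/I-1 un ·: Qq
Q/I-2 aff ·: qq
Q/II-1 un I-1×I-2: Qq
Q/II-2 aff I-1×I-2: qq
⇒ Q over [I-1,I-2,II-1,II-2]: 1 consistent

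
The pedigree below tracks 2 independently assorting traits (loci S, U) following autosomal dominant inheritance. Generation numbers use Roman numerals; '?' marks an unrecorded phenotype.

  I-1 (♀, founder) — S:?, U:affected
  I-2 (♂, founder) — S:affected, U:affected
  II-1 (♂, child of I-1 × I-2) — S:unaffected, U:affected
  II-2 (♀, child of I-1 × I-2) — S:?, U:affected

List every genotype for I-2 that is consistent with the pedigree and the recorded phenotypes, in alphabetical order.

S/I-1 ? ·: ss|Ss
S/I-2 aff ·: Ss
S/II-1 un I-1×I-2: ss
S/II-2 ? I-1×I-2: ss|Ss|SS
⇒ S over [I-1,I-2,II-1,II-2]: 5 consistent
U/I-1 aff ·: Uu|UU
U/I-2 aff ·: Uu|UU
U/II-1 aff I-1×I-2: Uu|UU
U/II-2 aff I-1×I-2: Uu|UU
⇒ U over [I-1,I-2,II-1,II-2]: 13 consistent

I-2 ∈ {Ss UU, Ss Uu}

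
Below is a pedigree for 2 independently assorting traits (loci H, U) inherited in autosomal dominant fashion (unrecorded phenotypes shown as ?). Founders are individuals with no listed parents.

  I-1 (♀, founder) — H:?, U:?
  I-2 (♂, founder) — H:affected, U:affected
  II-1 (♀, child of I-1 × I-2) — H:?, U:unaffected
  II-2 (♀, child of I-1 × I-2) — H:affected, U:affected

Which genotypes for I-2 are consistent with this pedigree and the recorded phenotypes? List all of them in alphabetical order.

I-2 ∈ {HH Uu, Hh Uu}

H/I-1 ? ·: hh|Hh|HH
H/I-2 aff ·: Hh|HH
H/II-1 ? I-1×I-2: hh|Hh|HH
H/II-2 aff I-1×I-2: Hh|HH
⇒ H over [I-1,I-2,II-1,II-2]: 18 consistent
U/I-1 ? ·: uu|Uu
U/I-2 aff ·: Uu
U/II-1 un I-1×I-2: uu
U/II-2 aff I-1×I-2: Uu|UU
⇒ U over [I-1,I-2,II-1,II-2]: 3 consistent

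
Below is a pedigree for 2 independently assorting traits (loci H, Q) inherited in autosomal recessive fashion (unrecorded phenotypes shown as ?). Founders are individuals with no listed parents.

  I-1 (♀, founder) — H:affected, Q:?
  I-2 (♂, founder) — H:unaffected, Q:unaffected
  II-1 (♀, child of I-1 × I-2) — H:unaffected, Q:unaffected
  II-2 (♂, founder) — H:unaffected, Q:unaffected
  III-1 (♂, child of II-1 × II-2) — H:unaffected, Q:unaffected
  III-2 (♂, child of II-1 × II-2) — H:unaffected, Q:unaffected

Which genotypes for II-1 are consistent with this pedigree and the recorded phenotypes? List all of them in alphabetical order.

II-1 ∈ {Hh QQ, Hh Qq}

H/I-1 aff ·: hh
H/I-2 un ·: HH|Hh
H/II-1 un I-1×I-2: Hh
H/II-2 un ·: HH|Hh
H/III-1 un II-1×II-2: HH|Hh
H/III-2 un II-1×II-2: HH|Hh
⇒ H over [I-1,I-2,II-1,II-2,III-1,III-2]: 16 consistent
Q/I-1 ? ·: QQ|Qq|qq
Q/I-2 un ·: QQ|Qq
Q/II-1 un I-1×I-2: QQ|Qq
Q/II-2 un ·: QQ|Qq
Q/III-1 un II-1×II-2: QQ|Qq
Q/III-2 un II-1×II-2: QQ|Qq
⇒ Q over [I-1,I-2,II-1,II-2,III-1,III-2]: 60 consistent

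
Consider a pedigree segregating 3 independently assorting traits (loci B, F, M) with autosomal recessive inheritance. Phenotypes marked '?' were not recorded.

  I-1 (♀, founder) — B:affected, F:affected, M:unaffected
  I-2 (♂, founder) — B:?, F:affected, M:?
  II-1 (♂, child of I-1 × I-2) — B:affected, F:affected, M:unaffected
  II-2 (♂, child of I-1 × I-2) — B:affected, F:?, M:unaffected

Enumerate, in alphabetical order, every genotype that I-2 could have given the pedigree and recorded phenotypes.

B/I-1 aff ·: bb
B/I-2 ? ·: Bb|bb
B/II-1 aff I-1×I-2: bb
B/II-2 aff I-1×I-2: bb
⇒ B over [I-1,I-2,II-1,II-2]: 2 consistent
F/I-1 aff ·: ff
F/I-2 aff ·: ff
F/II-1 aff I-1×I-2: ff
F/II-2 ? I-1×I-2: ff
⇒ F over [I-1,I-2,II-1,II-2]: 1 consistent
M/I-1 un ·: MM|Mm
M/I-2 ? ·: MM|Mm|mm
M/II-1 un I-1×I-2: MM|Mm
M/II-2 un I-1×I-2: MM|Mm
⇒ M over [I-1,I-2,II-1,II-2]: 15 consistent

I-2 ∈ {Bb ff MM, Bb ff Mm, Bb ff mm, bb ff MM, bb ff Mm, bb ff mm}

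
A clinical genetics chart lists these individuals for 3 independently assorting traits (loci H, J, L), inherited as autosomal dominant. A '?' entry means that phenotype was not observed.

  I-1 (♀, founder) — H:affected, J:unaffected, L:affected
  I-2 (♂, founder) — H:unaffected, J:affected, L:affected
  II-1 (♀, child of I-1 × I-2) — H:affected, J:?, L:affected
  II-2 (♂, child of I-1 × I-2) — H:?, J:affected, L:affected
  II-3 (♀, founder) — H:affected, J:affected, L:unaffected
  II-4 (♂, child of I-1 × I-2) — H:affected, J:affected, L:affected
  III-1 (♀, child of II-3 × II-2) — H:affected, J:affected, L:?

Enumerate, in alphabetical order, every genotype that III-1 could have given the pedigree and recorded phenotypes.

III-1 ∈ {HH JJ Ll, HH JJ ll, HH Jj Ll, HH Jj ll, Hh JJ Ll, Hh JJ ll, Hh Jj Ll, Hh Jj ll}

H/I-1 aff ·: Hh|HH
H/I-2 un ·: hh
H/II-1 aff I-1×I-2: Hh
H/II-2 ? I-1×I-2: hh|Hh
H/II-3 aff ·: Hh|HH
H/II-4 aff I-1×I-2: Hh
H/III-1 aff II-3×II-2: Hh|HH
⇒ H over [I-1,I-2,II-1,II-2,II-3,II-4,III-1]: 10 consistent
J/I-1 un ·: jj
J/I-2 aff ·: Jj|JJ
J/II-1 ? I-1×I-2: jj|Jj
J/II-2 aff I-1×I-2: Jj
J/II-3 aff ·: Jj|JJ
J/II-4 aff I-1×I-2: Jj
J/III-1 aff II-3×II-2: Jj|JJ
⇒ J over [I-1,I-2,II-1,II-2,II-3,II-4,III-1]: 12 consistent
L/I-1 aff ·: Ll|LL
L/I-2 aff ·: Ll|LL
L/II-1 aff I-1×I-2: Ll|LL
L/II-2 aff I-1×I-2: Ll|LL
L/II-3 un ·: ll
L/II-4 aff I-1×I-2: Ll|LL
L/III-1 ? II-3×II-2: ll|Ll
⇒ L over [I-1,I-2,II-1,II-2,II-3,II-4,III-1]: 37 consistent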